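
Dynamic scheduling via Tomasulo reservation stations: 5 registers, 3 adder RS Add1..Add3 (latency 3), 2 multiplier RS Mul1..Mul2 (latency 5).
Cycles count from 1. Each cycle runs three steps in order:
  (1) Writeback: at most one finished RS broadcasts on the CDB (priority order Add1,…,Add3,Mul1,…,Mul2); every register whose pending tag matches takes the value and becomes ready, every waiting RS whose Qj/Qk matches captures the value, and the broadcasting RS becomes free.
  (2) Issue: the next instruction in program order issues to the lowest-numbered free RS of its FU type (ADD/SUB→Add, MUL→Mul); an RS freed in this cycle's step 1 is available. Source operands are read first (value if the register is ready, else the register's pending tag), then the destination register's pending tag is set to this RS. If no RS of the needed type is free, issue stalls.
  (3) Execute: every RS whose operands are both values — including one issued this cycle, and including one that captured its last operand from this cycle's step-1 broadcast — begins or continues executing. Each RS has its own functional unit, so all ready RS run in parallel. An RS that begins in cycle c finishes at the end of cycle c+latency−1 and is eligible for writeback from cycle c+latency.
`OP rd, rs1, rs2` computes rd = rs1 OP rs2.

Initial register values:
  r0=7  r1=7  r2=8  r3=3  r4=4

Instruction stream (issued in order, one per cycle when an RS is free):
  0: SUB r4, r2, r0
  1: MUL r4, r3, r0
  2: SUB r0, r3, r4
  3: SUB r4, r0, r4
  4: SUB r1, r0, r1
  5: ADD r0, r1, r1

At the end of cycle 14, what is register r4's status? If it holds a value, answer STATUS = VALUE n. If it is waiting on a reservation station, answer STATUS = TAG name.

cycle 1: issue SUB r4<-Add1 // r0:7,r1:7,r2:8,r3:3,r4:Add1
cycle 2: issue MUL r4<-Mul1 // r0:7,r1:7,r2:8,r3:3,r4:Mul1
cycle 3: issue SUB r0<-Add2 // r0:Add2,r1:7,r2:8,r3:3,r4:Mul1
cycle 4: CDB Add1=1; issue SUB r4<-Add1 // r0:Add2,r1:7,r2:8,r3:3,r4:Add1
cycle 5: issue SUB r1<-Add3 // r0:Add2,r1:Add3,r2:8,r3:3,r4:Add1
cycle 6: stall // r0:Add2,r1:Add3,r2:8,r3:3,r4:Add1
cycle 7: CDB Mul1=21; stall // r0:Add2,r1:Add3,r2:8,r3:3,r4:Add1
cycle 8: stall // r0:Add2,r1:Add3,r2:8,r3:3,r4:Add1
cycle 9: stall // r0:Add2,r1:Add3,r2:8,r3:3,r4:Add1
cycle 10: CDB Add2=-18; issue ADD r0<-Add2 // r0:Add2,r1:Add3,r2:8,r3:3,r4:Add1
cycle 11: - // r0:Add2,r1:Add3,r2:8,r3:3,r4:Add1
cycle 12: - // r0:Add2,r1:Add3,r2:8,r3:3,r4:Add1
cycle 13: CDB Add1=-39 // r0:Add2,r1:Add3,r2:8,r3:3,r4:-39
cycle 14: CDB Add3=-25 // r0:Add2,r1:-25,r2:8,r3:3,r4:-39

STATUS = VALUE -39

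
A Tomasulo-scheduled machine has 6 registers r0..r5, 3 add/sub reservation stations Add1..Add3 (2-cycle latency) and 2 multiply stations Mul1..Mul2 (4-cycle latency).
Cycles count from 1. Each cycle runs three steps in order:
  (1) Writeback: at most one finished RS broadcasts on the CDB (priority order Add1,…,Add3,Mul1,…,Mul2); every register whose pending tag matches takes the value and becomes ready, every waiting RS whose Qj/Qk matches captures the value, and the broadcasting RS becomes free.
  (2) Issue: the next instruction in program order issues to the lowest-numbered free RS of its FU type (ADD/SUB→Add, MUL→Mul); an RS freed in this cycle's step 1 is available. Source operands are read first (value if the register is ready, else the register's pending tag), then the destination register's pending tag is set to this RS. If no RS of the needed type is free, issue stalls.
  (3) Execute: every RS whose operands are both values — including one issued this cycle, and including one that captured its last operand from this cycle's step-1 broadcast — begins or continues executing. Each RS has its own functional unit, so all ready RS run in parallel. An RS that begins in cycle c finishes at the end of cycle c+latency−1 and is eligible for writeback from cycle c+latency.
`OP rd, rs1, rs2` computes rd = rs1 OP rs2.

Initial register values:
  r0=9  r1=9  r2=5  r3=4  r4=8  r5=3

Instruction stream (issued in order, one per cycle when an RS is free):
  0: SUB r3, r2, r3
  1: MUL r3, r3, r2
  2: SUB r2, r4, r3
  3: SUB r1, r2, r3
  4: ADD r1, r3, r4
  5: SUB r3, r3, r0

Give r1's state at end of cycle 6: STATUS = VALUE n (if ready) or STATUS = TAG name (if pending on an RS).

c1: issue SUB r3<-Add1 | r0:9,r1:9,r2:5,r3:Add1,r4:8,r5:3
c2: issue MUL r3<-Mul1 | r0:9,r1:9,r2:5,r3:Mul1,r4:8,r5:3
c3: CDB Add1=1; issue SUB r2<-Add1 | r0:9,r1:9,r2:Add1,r3:Mul1,r4:8,r5:3
c4: issue SUB r1<-Add2 | r0:9,r1:Add2,r2:Add1,r3:Mul1,r4:8,r5:3
c5: issue ADD r1<-Add3 | r0:9,r1:Add3,r2:Add1,r3:Mul1,r4:8,r5:3
c6: stall | r0:9,r1:Add3,r2:Add1,r3:Mul1,r4:8,r5:3

STATUS = TAG Add3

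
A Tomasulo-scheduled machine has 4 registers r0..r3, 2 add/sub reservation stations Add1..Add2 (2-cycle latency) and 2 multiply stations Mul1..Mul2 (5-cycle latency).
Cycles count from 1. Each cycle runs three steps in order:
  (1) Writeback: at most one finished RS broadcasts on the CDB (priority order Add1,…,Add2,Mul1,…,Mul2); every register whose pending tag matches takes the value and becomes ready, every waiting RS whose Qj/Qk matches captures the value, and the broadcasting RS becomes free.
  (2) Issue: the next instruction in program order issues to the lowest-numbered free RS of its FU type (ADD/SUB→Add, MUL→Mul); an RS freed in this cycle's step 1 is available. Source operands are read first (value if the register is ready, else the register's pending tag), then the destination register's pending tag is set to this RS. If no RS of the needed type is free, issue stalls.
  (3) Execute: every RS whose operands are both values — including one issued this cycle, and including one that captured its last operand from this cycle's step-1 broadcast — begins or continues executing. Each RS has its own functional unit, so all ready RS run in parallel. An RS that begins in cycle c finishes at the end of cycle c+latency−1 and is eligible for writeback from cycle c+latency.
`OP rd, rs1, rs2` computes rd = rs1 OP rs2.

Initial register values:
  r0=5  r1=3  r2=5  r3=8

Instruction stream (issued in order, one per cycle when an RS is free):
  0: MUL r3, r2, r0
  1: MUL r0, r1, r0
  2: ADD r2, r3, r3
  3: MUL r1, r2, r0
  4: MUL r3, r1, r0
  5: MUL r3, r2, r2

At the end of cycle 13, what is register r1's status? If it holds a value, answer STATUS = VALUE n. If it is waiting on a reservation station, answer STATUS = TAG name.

STATUS = VALUE 750

cycle 1: issue MUL r3<-Mul1 // r0:5,r1:3,r2:5,r3:Mul1
cycle 2: issue MUL r0<-Mul2 // r0:Mul2,r1:3,r2:5,r3:Mul1
cycle 3: issue ADD r2<-Add1 // r0:Mul2,r1:3,r2:Add1,r3:Mul1
cycle 4: stall // r0:Mul2,r1:3,r2:Add1,r3:Mul1
cycle 5: stall // r0:Mul2,r1:3,r2:Add1,r3:Mul1
cycle 6: CDB Mul1=25; issue MUL r1<-Mul1 // r0:Mul2,r1:Mul1,r2:Add1,r3:25
cycle 7: CDB Mul2=15; issue MUL r3<-Mul2 // r0:15,r1:Mul1,r2:Add1,r3:Mul2
cycle 8: CDB Add1=50; stall // r0:15,r1:Mul1,r2:50,r3:Mul2
cycle 9: stall // r0:15,r1:Mul1,r2:50,r3:Mul2
cycle 10: stall // r0:15,r1:Mul1,r2:50,r3:Mul2
cycle 11: stall // r0:15,r1:Mul1,r2:50,r3:Mul2
cycle 12: stall // r0:15,r1:Mul1,r2:50,r3:Mul2
cycle 13: CDB Mul1=750; issue MUL r3<-Mul1 // r0:15,r1:750,r2:50,r3:Mul1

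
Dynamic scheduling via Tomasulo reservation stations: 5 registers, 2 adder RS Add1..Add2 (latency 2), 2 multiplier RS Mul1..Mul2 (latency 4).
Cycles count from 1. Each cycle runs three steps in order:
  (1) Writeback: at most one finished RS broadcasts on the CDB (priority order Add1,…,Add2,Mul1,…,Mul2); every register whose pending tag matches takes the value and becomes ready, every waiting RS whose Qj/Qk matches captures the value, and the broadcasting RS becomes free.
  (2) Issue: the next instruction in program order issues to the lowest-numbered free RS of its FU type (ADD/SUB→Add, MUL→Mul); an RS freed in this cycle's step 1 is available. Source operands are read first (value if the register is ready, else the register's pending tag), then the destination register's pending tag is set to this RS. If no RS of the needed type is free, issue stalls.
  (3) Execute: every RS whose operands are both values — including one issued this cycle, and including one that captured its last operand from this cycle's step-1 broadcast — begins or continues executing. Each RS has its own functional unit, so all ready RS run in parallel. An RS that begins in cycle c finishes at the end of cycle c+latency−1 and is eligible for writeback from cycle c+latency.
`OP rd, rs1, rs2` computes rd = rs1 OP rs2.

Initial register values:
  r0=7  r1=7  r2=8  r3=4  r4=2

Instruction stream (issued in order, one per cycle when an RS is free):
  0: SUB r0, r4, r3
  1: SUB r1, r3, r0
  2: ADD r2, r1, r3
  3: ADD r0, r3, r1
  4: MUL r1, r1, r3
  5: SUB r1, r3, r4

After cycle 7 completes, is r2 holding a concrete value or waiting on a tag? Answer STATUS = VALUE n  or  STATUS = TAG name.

cycle 1: issue SUB r0<-Add1 // r0:Add1,r1:7,r2:8,r3:4,r4:2
cycle 2: issue SUB r1<-Add2 // r0:Add1,r1:Add2,r2:8,r3:4,r4:2
cycle 3: CDB Add1=-2; issue ADD r2<-Add1 // r0:-2,r1:Add2,r2:Add1,r3:4,r4:2
cycle 4: stall // r0:-2,r1:Add2,r2:Add1,r3:4,r4:2
cycle 5: CDB Add2=6; issue ADD r0<-Add2 // r0:Add2,r1:6,r2:Add1,r3:4,r4:2
cycle 6: issue MUL r1<-Mul1 // r0:Add2,r1:Mul1,r2:Add1,r3:4,r4:2
cycle 7: CDB Add1=10; issue SUB r1<-Add1 // r0:Add2,r1:Add1,r2:10,r3:4,r4:2

STATUS = VALUE 10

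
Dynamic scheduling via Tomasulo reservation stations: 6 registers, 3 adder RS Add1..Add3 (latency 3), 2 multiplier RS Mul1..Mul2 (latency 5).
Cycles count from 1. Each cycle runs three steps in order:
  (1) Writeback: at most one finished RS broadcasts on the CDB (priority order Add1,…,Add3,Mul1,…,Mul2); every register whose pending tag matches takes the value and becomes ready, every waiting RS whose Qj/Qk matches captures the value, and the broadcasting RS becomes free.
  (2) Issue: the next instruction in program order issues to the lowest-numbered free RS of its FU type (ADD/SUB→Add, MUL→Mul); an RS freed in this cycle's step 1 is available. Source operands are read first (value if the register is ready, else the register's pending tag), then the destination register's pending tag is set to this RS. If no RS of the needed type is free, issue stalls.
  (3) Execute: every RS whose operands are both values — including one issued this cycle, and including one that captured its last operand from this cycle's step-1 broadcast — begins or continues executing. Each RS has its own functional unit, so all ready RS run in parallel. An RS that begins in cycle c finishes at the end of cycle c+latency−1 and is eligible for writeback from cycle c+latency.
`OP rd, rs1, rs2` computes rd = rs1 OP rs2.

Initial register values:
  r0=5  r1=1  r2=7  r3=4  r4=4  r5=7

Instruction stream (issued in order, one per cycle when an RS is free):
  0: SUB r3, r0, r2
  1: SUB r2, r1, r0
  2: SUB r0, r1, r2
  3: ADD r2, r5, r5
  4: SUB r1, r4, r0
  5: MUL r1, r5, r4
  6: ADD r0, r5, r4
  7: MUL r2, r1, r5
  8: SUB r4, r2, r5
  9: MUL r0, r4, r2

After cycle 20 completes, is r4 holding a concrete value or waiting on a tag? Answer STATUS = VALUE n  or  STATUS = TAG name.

STATUS = VALUE 189

cycle 1: issue SUB r3<-Add1 // r0:5,r1:1,r2:7,r3:Add1,r4:4,r5:7
cycle 2: issue SUB r2<-Add2 // r0:5,r1:1,r2:Add2,r3:Add1,r4:4,r5:7
cycle 3: issue SUB r0<-Add3 // r0:Add3,r1:1,r2:Add2,r3:Add1,r4:4,r5:7
cycle 4: CDB Add1=-2; issue ADD r2<-Add1 // r0:Add3,r1:1,r2:Add1,r3:-2,r4:4,r5:7
cycle 5: CDB Add2=-4; issue SUB r1<-Add2 // r0:Add3,r1:Add2,r2:Add1,r3:-2,r4:4,r5:7
cycle 6: issue MUL r1<-Mul1 // r0:Add3,r1:Mul1,r2:Add1,r3:-2,r4:4,r5:7
cycle 7: CDB Add1=14; issue ADD r0<-Add1 // r0:Add1,r1:Mul1,r2:14,r3:-2,r4:4,r5:7
cycle 8: CDB Add3=5; issue MUL r2<-Mul2 // r0:Add1,r1:Mul1,r2:Mul2,r3:-2,r4:4,r5:7
cycle 9: issue SUB r4<-Add3 // r0:Add1,r1:Mul1,r2:Mul2,r3:-2,r4:Add3,r5:7
cycle 10: CDB Add1=11; stall // r0:11,r1:Mul1,r2:Mul2,r3:-2,r4:Add3,r5:7
cycle 11: CDB Add2=-1; stall // r0:11,r1:Mul1,r2:Mul2,r3:-2,r4:Add3,r5:7
cycle 12: CDB Mul1=28; issue MUL r0<-Mul1 // r0:Mul1,r1:28,r2:Mul2,r3:-2,r4:Add3,r5:7
cycle 13: - // r0:Mul1,r1:28,r2:Mul2,r3:-2,r4:Add3,r5:7
cycle 14: - // r0:Mul1,r1:28,r2:Mul2,r3:-2,r4:Add3,r5:7
cycle 15: - // r0:Mul1,r1:28,r2:Mul2,r3:-2,r4:Add3,r5:7
cycle 16: - // r0:Mul1,r1:28,r2:Mul2,r3:-2,r4:Add3,r5:7
cycle 17: CDB Mul2=196 // r0:Mul1,r1:28,r2:196,r3:-2,r4:Add3,r5:7
cycle 18: - // r0:Mul1,r1:28,r2:196,r3:-2,r4:Add3,r5:7
cycle 19: - // r0:Mul1,r1:28,r2:196,r3:-2,r4:Add3,r5:7
cycle 20: CDB Add3=189 // r0:Mul1,r1:28,r2:196,r3:-2,r4:189,r5:7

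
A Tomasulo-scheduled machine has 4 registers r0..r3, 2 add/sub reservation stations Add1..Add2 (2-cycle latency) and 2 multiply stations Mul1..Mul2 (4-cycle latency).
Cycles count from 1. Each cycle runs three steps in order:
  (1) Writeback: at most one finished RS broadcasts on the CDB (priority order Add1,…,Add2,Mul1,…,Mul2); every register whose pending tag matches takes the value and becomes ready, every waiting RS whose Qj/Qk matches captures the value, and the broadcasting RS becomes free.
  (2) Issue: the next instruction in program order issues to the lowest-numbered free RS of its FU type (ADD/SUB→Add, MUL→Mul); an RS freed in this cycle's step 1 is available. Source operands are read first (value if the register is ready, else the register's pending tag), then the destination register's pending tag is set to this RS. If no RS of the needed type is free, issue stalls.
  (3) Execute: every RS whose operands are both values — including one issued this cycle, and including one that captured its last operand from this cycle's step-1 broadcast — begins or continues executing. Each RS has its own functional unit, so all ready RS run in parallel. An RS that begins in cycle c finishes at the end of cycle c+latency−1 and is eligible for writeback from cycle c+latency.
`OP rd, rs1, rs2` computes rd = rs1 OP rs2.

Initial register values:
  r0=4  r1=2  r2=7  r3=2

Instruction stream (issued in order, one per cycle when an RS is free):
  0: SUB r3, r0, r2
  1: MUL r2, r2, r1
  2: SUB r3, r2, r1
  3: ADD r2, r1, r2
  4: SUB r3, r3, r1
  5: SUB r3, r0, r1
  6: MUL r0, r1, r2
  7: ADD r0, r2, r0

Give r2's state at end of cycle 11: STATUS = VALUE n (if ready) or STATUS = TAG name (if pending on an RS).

STATUS = VALUE 16

  c1: issue SUB r3<-Add1  regs: r0:4,r1:2,r2:7,r3:Add1
  c2: issue MUL r2<-Mul1  regs: r0:4,r1:2,r2:Mul1,r3:Add1
  c3: CDB Add1=-3; issue SUB r3<-Add1  regs: r0:4,r1:2,r2:Mul1,r3:Add1
  c4: issue ADD r2<-Add2  regs: r0:4,r1:2,r2:Add2,r3:Add1
  c5: stall  regs: r0:4,r1:2,r2:Add2,r3:Add1
  c6: CDB Mul1=14; stall  regs: r0:4,r1:2,r2:Add2,r3:Add1
  c7: stall  regs: r0:4,r1:2,r2:Add2,r3:Add1
  c8: CDB Add1=12; issue SUB r3<-Add1  regs: r0:4,r1:2,r2:Add2,r3:Add1
  c9: CDB Add2=16; issue SUB r3<-Add2  regs: r0:4,r1:2,r2:16,r3:Add2
  c10: CDB Add1=10; issue MUL r0<-Mul1  regs: r0:Mul1,r1:2,r2:16,r3:Add2
  c11: CDB Add2=2; issue ADD r0<-Add1  regs: r0:Add1,r1:2,r2:16,r3:2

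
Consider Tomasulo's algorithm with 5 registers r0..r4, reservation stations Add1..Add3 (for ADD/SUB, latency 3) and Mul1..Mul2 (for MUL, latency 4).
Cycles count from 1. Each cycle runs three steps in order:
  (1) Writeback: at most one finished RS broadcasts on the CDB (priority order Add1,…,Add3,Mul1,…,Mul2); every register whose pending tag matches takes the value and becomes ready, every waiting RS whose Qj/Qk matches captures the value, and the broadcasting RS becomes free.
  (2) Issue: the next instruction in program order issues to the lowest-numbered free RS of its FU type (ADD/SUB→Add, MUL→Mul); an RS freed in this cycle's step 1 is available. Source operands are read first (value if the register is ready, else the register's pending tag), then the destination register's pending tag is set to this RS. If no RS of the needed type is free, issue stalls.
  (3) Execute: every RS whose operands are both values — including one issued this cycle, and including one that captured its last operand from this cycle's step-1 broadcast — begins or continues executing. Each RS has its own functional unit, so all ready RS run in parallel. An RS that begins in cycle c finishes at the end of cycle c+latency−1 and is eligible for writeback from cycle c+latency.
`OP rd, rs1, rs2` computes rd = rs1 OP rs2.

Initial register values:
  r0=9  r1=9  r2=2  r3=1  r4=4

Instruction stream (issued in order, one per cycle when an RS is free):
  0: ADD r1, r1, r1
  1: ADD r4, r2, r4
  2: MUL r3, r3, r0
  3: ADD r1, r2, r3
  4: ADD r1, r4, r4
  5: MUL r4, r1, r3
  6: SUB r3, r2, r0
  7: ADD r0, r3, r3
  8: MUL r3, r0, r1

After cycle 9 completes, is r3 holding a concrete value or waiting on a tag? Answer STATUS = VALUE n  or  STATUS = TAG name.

  c1: issue ADD r1<-Add1  regs: r0:9,r1:Add1,r2:2,r3:1,r4:4
  c2: issue ADD r4<-Add2  regs: r0:9,r1:Add1,r2:2,r3:1,r4:Add2
  c3: issue MUL r3<-Mul1  regs: r0:9,r1:Add1,r2:2,r3:Mul1,r4:Add2
  c4: CDB Add1=18; issue ADD r1<-Add1  regs: r0:9,r1:Add1,r2:2,r3:Mul1,r4:Add2
  c5: CDB Add2=6; issue ADD r1<-Add2  regs: r0:9,r1:Add2,r2:2,r3:Mul1,r4:6
  c6: issue MUL r4<-Mul2  regs: r0:9,r1:Add2,r2:2,r3:Mul1,r4:Mul2
  c7: CDB Mul1=9; issue SUB r3<-Add3  regs: r0:9,r1:Add2,r2:2,r3:Add3,r4:Mul2
  c8: CDB Add2=12; issue ADD r0<-Add2  regs: r0:Add2,r1:12,r2:2,r3:Add3,r4:Mul2
  c9: issue MUL r3<-Mul1  regs: r0:Add2,r1:12,r2:2,r3:Mul1,r4:Mul2

STATUS = TAG Mul1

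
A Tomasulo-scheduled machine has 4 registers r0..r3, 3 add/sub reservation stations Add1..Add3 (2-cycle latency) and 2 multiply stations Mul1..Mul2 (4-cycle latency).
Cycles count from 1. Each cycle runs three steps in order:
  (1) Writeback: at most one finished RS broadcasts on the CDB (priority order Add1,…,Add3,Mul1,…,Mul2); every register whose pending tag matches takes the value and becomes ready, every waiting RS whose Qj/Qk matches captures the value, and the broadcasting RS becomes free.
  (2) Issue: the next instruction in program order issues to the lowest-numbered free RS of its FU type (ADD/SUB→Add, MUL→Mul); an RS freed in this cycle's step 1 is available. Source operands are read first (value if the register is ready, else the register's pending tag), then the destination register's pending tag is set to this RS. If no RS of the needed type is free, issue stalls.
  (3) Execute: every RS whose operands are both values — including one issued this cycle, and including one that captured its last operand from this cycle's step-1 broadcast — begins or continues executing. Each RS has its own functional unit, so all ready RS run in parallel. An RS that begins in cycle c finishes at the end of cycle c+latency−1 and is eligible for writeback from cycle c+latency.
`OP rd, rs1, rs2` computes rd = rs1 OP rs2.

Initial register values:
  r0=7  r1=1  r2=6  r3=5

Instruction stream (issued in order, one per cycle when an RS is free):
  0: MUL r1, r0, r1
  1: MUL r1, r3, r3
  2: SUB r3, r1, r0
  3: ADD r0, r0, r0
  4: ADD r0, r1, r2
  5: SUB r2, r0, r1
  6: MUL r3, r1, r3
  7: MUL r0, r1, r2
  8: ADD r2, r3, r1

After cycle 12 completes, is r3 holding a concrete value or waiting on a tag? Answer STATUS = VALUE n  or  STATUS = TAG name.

c1: issue MUL r1<-Mul1 | r0:7,r1:Mul1,r2:6,r3:5
c2: issue MUL r1<-Mul2 | r0:7,r1:Mul2,r2:6,r3:5
c3: issue SUB r3<-Add1 | r0:7,r1:Mul2,r2:6,r3:Add1
c4: issue ADD r0<-Add2 | r0:Add2,r1:Mul2,r2:6,r3:Add1
c5: CDB Mul1=7; issue ADD r0<-Add3 | r0:Add3,r1:Mul2,r2:6,r3:Add1
c6: CDB Add2=14; issue SUB r2<-Add2 | r0:Add3,r1:Mul2,r2:Add2,r3:Add1
c7: CDB Mul2=25; issue MUL r3<-Mul1 | r0:Add3,r1:25,r2:Add2,r3:Mul1
c8: issue MUL r0<-Mul2 | r0:Mul2,r1:25,r2:Add2,r3:Mul1
c9: CDB Add1=18; issue ADD r2<-Add1 | r0:Mul2,r1:25,r2:Add1,r3:Mul1
c10: CDB Add3=31 | r0:Mul2,r1:25,r2:Add1,r3:Mul1
c11: - | r0:Mul2,r1:25,r2:Add1,r3:Mul1
c12: CDB Add2=6 | r0:Mul2,r1:25,r2:Add1,r3:Mul1

STATUS = TAG Mul1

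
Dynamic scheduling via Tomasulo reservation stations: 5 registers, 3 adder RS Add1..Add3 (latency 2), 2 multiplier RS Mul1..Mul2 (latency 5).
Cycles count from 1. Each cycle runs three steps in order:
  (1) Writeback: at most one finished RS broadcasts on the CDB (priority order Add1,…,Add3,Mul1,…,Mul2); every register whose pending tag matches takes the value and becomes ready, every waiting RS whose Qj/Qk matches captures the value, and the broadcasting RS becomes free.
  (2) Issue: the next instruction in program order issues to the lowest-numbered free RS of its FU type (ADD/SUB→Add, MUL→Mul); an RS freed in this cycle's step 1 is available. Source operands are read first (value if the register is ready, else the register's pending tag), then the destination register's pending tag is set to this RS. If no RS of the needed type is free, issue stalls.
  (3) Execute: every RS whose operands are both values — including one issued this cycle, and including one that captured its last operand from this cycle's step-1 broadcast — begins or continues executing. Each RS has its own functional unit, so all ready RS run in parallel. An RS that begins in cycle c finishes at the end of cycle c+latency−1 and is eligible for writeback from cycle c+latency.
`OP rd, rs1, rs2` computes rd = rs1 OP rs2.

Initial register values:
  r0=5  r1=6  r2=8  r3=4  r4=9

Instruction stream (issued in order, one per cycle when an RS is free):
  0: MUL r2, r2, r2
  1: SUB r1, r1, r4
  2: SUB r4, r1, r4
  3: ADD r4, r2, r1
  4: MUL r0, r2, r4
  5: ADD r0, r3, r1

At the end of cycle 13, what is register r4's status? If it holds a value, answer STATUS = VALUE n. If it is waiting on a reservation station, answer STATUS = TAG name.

STATUS = VALUE 61

c1: issue MUL r2<-Mul1 | r0:5,r1:6,r2:Mul1,r3:4,r4:9
c2: issue SUB r1<-Add1 | r0:5,r1:Add1,r2:Mul1,r3:4,r4:9
c3: issue SUB r4<-Add2 | r0:5,r1:Add1,r2:Mul1,r3:4,r4:Add2
c4: CDB Add1=-3; issue ADD r4<-Add1 | r0:5,r1:-3,r2:Mul1,r3:4,r4:Add1
c5: issue MUL r0<-Mul2 | r0:Mul2,r1:-3,r2:Mul1,r3:4,r4:Add1
c6: CDB Add2=-12; issue ADD r0<-Add2 | r0:Add2,r1:-3,r2:Mul1,r3:4,r4:Add1
c7: CDB Mul1=64 | r0:Add2,r1:-3,r2:64,r3:4,r4:Add1
c8: CDB Add2=1 | r0:1,r1:-3,r2:64,r3:4,r4:Add1
c9: CDB Add1=61 | r0:1,r1:-3,r2:64,r3:4,r4:61
c10: - | r0:1,r1:-3,r2:64,r3:4,r4:61
c11: - | r0:1,r1:-3,r2:64,r3:4,r4:61
c12: - | r0:1,r1:-3,r2:64,r3:4,r4:61
c13: - | r0:1,r1:-3,r2:64,r3:4,r4:61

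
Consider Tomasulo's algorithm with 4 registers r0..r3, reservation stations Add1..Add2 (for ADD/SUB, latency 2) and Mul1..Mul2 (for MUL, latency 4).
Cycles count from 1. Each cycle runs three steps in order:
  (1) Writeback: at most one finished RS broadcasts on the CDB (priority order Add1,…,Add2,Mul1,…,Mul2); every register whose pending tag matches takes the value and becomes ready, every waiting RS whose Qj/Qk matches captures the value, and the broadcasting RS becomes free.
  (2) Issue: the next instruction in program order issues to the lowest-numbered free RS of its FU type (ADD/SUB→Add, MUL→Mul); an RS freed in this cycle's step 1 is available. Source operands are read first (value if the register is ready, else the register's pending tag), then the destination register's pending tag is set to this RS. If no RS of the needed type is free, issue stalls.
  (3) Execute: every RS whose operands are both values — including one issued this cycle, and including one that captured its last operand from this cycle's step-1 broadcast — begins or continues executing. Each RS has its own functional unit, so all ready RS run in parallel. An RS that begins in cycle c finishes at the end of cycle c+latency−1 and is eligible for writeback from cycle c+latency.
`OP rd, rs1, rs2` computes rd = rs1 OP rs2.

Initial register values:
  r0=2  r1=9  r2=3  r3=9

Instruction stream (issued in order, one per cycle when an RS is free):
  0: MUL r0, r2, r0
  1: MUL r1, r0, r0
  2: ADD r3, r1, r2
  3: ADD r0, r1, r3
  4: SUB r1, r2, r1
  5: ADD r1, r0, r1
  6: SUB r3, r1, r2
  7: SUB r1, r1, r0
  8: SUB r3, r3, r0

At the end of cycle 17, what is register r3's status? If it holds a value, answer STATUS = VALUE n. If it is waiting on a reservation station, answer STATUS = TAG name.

STATUS = TAG Add2

  c1: issue MUL r0<-Mul1  regs: r0:Mul1,r1:9,r2:3,r3:9
  c2: issue MUL r1<-Mul2  regs: r0:Mul1,r1:Mul2,r2:3,r3:9
  c3: issue ADD r3<-Add1  regs: r0:Mul1,r1:Mul2,r2:3,r3:Add1
  c4: issue ADD r0<-Add2  regs: r0:Add2,r1:Mul2,r2:3,r3:Add1
  c5: CDB Mul1=6; stall  regs: r0:Add2,r1:Mul2,r2:3,r3:Add1
  c6: stall  regs: r0:Add2,r1:Mul2,r2:3,r3:Add1
  c7: stall  regs: r0:Add2,r1:Mul2,r2:3,r3:Add1
  c8: stall  regs: r0:Add2,r1:Mul2,r2:3,r3:Add1
  c9: CDB Mul2=36; stall  regs: r0:Add2,r1:36,r2:3,r3:Add1
  c10: stall  regs: r0:Add2,r1:36,r2:3,r3:Add1
  c11: CDB Add1=39; issue SUB r1<-Add1  regs: r0:Add2,r1:Add1,r2:3,r3:39
  c12: stall  regs: r0:Add2,r1:Add1,r2:3,r3:39
  c13: CDB Add1=-33; issue ADD r1<-Add1  regs: r0:Add2,r1:Add1,r2:3,r3:39
  c14: CDB Add2=75; issue SUB r3<-Add2  regs: r0:75,r1:Add1,r2:3,r3:Add2
  c15: stall  regs: r0:75,r1:Add1,r2:3,r3:Add2
  c16: CDB Add1=42; issue SUB r1<-Add1  regs: r0:75,r1:Add1,r2:3,r3:Add2
  c17: stall  regs: r0:75,r1:Add1,r2:3,r3:Add2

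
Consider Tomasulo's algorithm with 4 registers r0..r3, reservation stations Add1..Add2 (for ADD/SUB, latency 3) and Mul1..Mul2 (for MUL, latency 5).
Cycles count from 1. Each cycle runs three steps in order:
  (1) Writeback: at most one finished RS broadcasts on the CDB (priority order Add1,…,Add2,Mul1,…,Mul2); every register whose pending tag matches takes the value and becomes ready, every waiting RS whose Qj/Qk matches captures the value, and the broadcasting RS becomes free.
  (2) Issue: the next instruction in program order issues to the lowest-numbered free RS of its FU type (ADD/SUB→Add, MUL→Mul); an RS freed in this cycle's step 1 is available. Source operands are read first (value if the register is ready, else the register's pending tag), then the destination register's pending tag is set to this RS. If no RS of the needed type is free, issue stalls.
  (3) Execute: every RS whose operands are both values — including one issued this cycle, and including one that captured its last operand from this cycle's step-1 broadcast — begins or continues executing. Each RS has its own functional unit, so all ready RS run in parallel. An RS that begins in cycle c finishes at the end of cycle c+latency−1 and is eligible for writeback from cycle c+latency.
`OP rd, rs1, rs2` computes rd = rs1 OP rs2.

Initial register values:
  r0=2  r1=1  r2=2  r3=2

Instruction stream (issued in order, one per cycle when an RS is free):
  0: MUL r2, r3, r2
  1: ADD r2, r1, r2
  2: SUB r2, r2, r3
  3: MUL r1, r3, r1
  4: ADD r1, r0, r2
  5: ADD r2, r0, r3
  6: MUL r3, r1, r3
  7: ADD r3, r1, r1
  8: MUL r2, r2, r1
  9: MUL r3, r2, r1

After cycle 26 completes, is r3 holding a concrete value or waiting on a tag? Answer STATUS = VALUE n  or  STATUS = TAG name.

cycle 1: issue MUL r2<-Mul1 // r0:2,r1:1,r2:Mul1,r3:2
cycle 2: issue ADD r2<-Add1 // r0:2,r1:1,r2:Add1,r3:2
cycle 3: issue SUB r2<-Add2 // r0:2,r1:1,r2:Add2,r3:2
cycle 4: issue MUL r1<-Mul2 // r0:2,r1:Mul2,r2:Add2,r3:2
cycle 5: stall // r0:2,r1:Mul2,r2:Add2,r3:2
cycle 6: CDB Mul1=4; stall // r0:2,r1:Mul2,r2:Add2,r3:2
cycle 7: stall // r0:2,r1:Mul2,r2:Add2,r3:2
cycle 8: stall // r0:2,r1:Mul2,r2:Add2,r3:2
cycle 9: CDB Add1=5; issue ADD r1<-Add1 // r0:2,r1:Add1,r2:Add2,r3:2
cycle 10: CDB Mul2=2; stall // r0:2,r1:Add1,r2:Add2,r3:2
cycle 11: stall // r0:2,r1:Add1,r2:Add2,r3:2
cycle 12: CDB Add2=3; issue ADD r2<-Add2 // r0:2,r1:Add1,r2:Add2,r3:2
cycle 13: issue MUL r3<-Mul1 // r0:2,r1:Add1,r2:Add2,r3:Mul1
cycle 14: stall // r0:2,r1:Add1,r2:Add2,r3:Mul1
cycle 15: CDB Add1=5; issue ADD r3<-Add1 // r0:2,r1:5,r2:Add2,r3:Add1
cycle 16: CDB Add2=4; issue MUL r2<-Mul2 // r0:2,r1:5,r2:Mul2,r3:Add1
cycle 17: stall // r0:2,r1:5,r2:Mul2,r3:Add1
cycle 18: CDB Add1=10; stall // r0:2,r1:5,r2:Mul2,r3:10
cycle 19: stall // r0:2,r1:5,r2:Mul2,r3:10
cycle 20: CDB Mul1=10; issue MUL r3<-Mul1 // r0:2,r1:5,r2:Mul2,r3:Mul1
cycle 21: CDB Mul2=20 // r0:2,r1:5,r2:20,r3:Mul1
cycle 22: - // r0:2,r1:5,r2:20,r3:Mul1
cycle 23: - // r0:2,r1:5,r2:20,r3:Mul1
cycle 24: - // r0:2,r1:5,r2:20,r3:Mul1
cycle 25: - // r0:2,r1:5,r2:20,r3:Mul1
cycle 26: CDB Mul1=100 // r0:2,r1:5,r2:20,r3:100

STATUS = VALUE 100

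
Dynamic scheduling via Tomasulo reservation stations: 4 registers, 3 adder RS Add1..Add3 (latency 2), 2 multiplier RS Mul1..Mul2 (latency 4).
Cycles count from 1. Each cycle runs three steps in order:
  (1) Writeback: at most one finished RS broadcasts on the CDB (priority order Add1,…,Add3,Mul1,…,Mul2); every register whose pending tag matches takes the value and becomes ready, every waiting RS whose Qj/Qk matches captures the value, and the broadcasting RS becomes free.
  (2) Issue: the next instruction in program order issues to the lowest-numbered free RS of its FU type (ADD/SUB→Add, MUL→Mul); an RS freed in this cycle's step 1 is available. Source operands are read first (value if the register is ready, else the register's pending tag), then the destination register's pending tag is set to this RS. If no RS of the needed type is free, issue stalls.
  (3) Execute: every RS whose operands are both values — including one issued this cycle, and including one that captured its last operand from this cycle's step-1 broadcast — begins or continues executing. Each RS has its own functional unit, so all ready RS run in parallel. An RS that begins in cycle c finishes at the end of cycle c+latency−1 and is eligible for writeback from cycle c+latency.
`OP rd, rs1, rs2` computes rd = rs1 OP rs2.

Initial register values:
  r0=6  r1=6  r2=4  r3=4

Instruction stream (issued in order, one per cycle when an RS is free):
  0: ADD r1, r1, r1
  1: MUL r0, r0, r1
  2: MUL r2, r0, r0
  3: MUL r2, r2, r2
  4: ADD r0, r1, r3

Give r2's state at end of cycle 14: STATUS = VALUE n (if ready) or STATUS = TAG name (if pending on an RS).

STATUS = TAG Mul1

c1: issue ADD r1<-Add1 | r0:6,r1:Add1,r2:4,r3:4
c2: issue MUL r0<-Mul1 | r0:Mul1,r1:Add1,r2:4,r3:4
c3: CDB Add1=12; issue MUL r2<-Mul2 | r0:Mul1,r1:12,r2:Mul2,r3:4
c4: stall | r0:Mul1,r1:12,r2:Mul2,r3:4
c5: stall | r0:Mul1,r1:12,r2:Mul2,r3:4
c6: stall | r0:Mul1,r1:12,r2:Mul2,r3:4
c7: CDB Mul1=72; issue MUL r2<-Mul1 | r0:72,r1:12,r2:Mul1,r3:4
c8: issue ADD r0<-Add1 | r0:Add1,r1:12,r2:Mul1,r3:4
c9: - | r0:Add1,r1:12,r2:Mul1,r3:4
c10: CDB Add1=16 | r0:16,r1:12,r2:Mul1,r3:4
c11: CDB Mul2=5184 | r0:16,r1:12,r2:Mul1,r3:4
c12: - | r0:16,r1:12,r2:Mul1,r3:4
c13: - | r0:16,r1:12,r2:Mul1,r3:4
c14: - | r0:16,r1:12,r2:Mul1,r3:4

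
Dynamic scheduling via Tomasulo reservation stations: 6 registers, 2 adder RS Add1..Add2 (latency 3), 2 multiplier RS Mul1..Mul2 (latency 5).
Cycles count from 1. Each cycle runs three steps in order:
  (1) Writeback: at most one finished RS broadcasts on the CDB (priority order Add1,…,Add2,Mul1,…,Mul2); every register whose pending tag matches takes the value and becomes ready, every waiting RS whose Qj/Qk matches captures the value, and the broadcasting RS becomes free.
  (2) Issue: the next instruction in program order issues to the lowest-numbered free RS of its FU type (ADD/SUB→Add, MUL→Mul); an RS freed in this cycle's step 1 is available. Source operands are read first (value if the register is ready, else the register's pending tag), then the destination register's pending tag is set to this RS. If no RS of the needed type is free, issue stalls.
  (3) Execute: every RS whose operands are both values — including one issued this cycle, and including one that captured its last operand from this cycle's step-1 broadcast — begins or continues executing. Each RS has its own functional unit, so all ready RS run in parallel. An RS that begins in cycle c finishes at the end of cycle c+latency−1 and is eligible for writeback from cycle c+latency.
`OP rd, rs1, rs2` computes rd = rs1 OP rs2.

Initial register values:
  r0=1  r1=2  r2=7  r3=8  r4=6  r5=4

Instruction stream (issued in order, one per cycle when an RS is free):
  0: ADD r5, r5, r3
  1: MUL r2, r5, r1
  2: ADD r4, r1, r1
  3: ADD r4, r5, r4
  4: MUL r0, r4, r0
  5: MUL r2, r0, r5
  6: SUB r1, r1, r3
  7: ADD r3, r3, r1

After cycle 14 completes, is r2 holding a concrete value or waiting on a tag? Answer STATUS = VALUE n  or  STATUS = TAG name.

c1: issue ADD r5<-Add1 | r0:1,r1:2,r2:7,r3:8,r4:6,r5:Add1
c2: issue MUL r2<-Mul1 | r0:1,r1:2,r2:Mul1,r3:8,r4:6,r5:Add1
c3: issue ADD r4<-Add2 | r0:1,r1:2,r2:Mul1,r3:8,r4:Add2,r5:Add1
c4: CDB Add1=12; issue ADD r4<-Add1 | r0:1,r1:2,r2:Mul1,r3:8,r4:Add1,r5:12
c5: issue MUL r0<-Mul2 | r0:Mul2,r1:2,r2:Mul1,r3:8,r4:Add1,r5:12
c6: CDB Add2=4; stall | r0:Mul2,r1:2,r2:Mul1,r3:8,r4:Add1,r5:12
c7: stall | r0:Mul2,r1:2,r2:Mul1,r3:8,r4:Add1,r5:12
c8: stall | r0:Mul2,r1:2,r2:Mul1,r3:8,r4:Add1,r5:12
c9: CDB Add1=16; stall | r0:Mul2,r1:2,r2:Mul1,r3:8,r4:16,r5:12
c10: CDB Mul1=24; issue MUL r2<-Mul1 | r0:Mul2,r1:2,r2:Mul1,r3:8,r4:16,r5:12
c11: issue SUB r1<-Add1 | r0:Mul2,r1:Add1,r2:Mul1,r3:8,r4:16,r5:12
c12: issue ADD r3<-Add2 | r0:Mul2,r1:Add1,r2:Mul1,r3:Add2,r4:16,r5:12
c13: - | r0:Mul2,r1:Add1,r2:Mul1,r3:Add2,r4:16,r5:12
c14: CDB Add1=-6 | r0:Mul2,r1:-6,r2:Mul1,r3:Add2,r4:16,r5:12

STATUS = TAG Mul1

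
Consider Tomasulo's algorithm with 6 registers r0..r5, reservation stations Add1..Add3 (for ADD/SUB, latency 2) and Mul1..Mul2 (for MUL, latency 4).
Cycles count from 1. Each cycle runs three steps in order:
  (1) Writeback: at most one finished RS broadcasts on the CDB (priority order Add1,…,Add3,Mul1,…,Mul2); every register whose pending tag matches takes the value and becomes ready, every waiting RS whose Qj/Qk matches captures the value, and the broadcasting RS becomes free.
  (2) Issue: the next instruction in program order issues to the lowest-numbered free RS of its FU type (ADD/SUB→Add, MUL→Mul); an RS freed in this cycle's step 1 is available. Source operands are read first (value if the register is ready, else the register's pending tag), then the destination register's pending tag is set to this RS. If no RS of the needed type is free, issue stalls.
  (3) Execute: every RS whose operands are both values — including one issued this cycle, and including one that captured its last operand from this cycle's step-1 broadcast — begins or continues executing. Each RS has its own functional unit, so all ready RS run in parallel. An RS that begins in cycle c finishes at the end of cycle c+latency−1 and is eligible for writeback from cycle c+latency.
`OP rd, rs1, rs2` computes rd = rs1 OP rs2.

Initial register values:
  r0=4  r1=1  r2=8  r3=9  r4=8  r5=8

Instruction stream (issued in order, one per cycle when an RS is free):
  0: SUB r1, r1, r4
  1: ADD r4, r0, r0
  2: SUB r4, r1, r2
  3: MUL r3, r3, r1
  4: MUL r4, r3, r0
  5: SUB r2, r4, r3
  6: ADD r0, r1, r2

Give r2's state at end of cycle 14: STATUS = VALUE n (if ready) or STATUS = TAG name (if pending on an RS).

  c1: issue SUB r1<-Add1  regs: r0:4,r1:Add1,r2:8,r3:9,r4:8,r5:8
  c2: issue ADD r4<-Add2  regs: r0:4,r1:Add1,r2:8,r3:9,r4:Add2,r5:8
  c3: CDB Add1=-7; issue SUB r4<-Add1  regs: r0:4,r1:-7,r2:8,r3:9,r4:Add1,r5:8
  c4: CDB Add2=8; issue MUL r3<-Mul1  regs: r0:4,r1:-7,r2:8,r3:Mul1,r4:Add1,r5:8
  c5: CDB Add1=-15; issue MUL r4<-Mul2  regs: r0:4,r1:-7,r2:8,r3:Mul1,r4:Mul2,r5:8
  c6: issue SUB r2<-Add1  regs: r0:4,r1:-7,r2:Add1,r3:Mul1,r4:Mul2,r5:8
  c7: issue ADD r0<-Add2  regs: r0:Add2,r1:-7,r2:Add1,r3:Mul1,r4:Mul2,r5:8
  c8: CDB Mul1=-63  regs: r0:Add2,r1:-7,r2:Add1,r3:-63,r4:Mul2,r5:8
  c9: -  regs: r0:Add2,r1:-7,r2:Add1,r3:-63,r4:Mul2,r5:8
  c10: -  regs: r0:Add2,r1:-7,r2:Add1,r3:-63,r4:Mul2,r5:8
  c11: -  regs: r0:Add2,r1:-7,r2:Add1,r3:-63,r4:Mul2,r5:8
  c12: CDB Mul2=-252  regs: r0:Add2,r1:-7,r2:Add1,r3:-63,r4:-252,r5:8
  c13: -  regs: r0:Add2,r1:-7,r2:Add1,r3:-63,r4:-252,r5:8
  c14: CDB Add1=-189  regs: r0:Add2,r1:-7,r2:-189,r3:-63,r4:-252,r5:8

STATUS = VALUE -189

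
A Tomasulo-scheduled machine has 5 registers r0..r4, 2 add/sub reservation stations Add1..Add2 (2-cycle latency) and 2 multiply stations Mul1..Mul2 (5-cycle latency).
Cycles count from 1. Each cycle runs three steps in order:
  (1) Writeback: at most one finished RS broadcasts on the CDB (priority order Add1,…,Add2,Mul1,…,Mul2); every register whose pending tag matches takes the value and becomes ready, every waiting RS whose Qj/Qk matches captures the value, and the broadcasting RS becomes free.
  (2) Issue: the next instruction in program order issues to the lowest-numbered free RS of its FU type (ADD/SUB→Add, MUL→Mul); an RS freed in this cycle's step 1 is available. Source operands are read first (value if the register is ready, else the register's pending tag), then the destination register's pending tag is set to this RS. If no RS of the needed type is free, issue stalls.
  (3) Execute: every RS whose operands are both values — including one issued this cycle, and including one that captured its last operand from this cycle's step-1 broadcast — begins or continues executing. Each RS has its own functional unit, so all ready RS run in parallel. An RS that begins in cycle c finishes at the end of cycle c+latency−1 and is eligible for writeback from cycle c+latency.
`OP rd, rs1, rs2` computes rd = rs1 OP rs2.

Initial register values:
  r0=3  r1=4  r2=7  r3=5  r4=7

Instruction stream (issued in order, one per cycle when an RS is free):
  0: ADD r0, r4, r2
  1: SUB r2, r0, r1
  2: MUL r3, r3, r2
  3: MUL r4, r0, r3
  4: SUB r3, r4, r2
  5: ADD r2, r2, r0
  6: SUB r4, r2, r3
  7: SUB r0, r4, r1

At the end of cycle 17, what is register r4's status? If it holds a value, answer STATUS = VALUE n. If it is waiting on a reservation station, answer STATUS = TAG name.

cycle 1: issue ADD r0<-Add1 // r0:Add1,r1:4,r2:7,r3:5,r4:7
cycle 2: issue SUB r2<-Add2 // r0:Add1,r1:4,r2:Add2,r3:5,r4:7
cycle 3: CDB Add1=14; issue MUL r3<-Mul1 // r0:14,r1:4,r2:Add2,r3:Mul1,r4:7
cycle 4: issue MUL r4<-Mul2 // r0:14,r1:4,r2:Add2,r3:Mul1,r4:Mul2
cycle 5: CDB Add2=10; issue SUB r3<-Add1 // r0:14,r1:4,r2:10,r3:Add1,r4:Mul2
cycle 6: issue ADD r2<-Add2 // r0:14,r1:4,r2:Add2,r3:Add1,r4:Mul2
cycle 7: stall // r0:14,r1:4,r2:Add2,r3:Add1,r4:Mul2
cycle 8: CDB Add2=24; issue SUB r4<-Add2 // r0:14,r1:4,r2:24,r3:Add1,r4:Add2
cycle 9: stall // r0:14,r1:4,r2:24,r3:Add1,r4:Add2
cycle 10: CDB Mul1=50; stall // r0:14,r1:4,r2:24,r3:Add1,r4:Add2
cycle 11: stall // r0:14,r1:4,r2:24,r3:Add1,r4:Add2
cycle 12: stall // r0:14,r1:4,r2:24,r3:Add1,r4:Add2
cycle 13: stall // r0:14,r1:4,r2:24,r3:Add1,r4:Add2
cycle 14: stall // r0:14,r1:4,r2:24,r3:Add1,r4:Add2
cycle 15: CDB Mul2=700; stall // r0:14,r1:4,r2:24,r3:Add1,r4:Add2
cycle 16: stall // r0:14,r1:4,r2:24,r3:Add1,r4:Add2
cycle 17: CDB Add1=690; issue SUB r0<-Add1 // r0:Add1,r1:4,r2:24,r3:690,r4:Add2

STATUS = TAG Add2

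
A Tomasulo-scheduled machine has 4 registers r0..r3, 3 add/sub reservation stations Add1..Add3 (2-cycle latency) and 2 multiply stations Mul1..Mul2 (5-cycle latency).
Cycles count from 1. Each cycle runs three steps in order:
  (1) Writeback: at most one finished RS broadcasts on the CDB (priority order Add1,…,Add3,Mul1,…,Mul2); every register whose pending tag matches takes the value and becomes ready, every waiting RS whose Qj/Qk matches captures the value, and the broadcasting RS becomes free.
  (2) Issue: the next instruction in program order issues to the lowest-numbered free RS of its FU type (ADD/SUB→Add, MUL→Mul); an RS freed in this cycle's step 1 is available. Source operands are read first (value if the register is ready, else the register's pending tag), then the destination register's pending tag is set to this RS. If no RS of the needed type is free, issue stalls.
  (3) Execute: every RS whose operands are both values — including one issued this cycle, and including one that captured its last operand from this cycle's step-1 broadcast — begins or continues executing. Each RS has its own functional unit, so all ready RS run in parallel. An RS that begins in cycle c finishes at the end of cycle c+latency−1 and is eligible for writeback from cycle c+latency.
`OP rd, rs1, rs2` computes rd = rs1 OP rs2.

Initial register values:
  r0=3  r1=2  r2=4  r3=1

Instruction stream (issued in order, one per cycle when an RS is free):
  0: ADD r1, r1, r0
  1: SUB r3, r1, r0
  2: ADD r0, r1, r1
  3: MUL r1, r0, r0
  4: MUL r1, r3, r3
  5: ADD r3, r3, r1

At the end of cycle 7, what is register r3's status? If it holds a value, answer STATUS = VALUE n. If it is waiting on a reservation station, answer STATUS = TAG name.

STATUS = TAG Add1

c1: issue ADD r1<-Add1 | r0:3,r1:Add1,r2:4,r3:1
c2: issue SUB r3<-Add2 | r0:3,r1:Add1,r2:4,r3:Add2
c3: CDB Add1=5; issue ADD r0<-Add1 | r0:Add1,r1:5,r2:4,r3:Add2
c4: issue MUL r1<-Mul1 | r0:Add1,r1:Mul1,r2:4,r3:Add2
c5: CDB Add1=10; issue MUL r1<-Mul2 | r0:10,r1:Mul2,r2:4,r3:Add2
c6: CDB Add2=2; issue ADD r3<-Add1 | r0:10,r1:Mul2,r2:4,r3:Add1
c7: - | r0:10,r1:Mul2,r2:4,r3:Add1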